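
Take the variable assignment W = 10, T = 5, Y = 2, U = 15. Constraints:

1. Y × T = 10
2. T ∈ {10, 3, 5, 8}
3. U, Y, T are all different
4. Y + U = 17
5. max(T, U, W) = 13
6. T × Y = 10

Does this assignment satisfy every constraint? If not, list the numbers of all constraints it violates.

No — constraint 5 is not satisfied.

1. Y × T = 2 × 5 = 10 — OK.
2. T = 5 is in {10, 3, 5, 8} — OK.
3. values 15, 2, 5 are pairwise distinct — OK.
4. Y + U = 2 + 15 = 17 — OK.
5. max(5, 15, 10) = 15, not 13 — violated.
6. T × Y = 5 × 2 = 10 — OK.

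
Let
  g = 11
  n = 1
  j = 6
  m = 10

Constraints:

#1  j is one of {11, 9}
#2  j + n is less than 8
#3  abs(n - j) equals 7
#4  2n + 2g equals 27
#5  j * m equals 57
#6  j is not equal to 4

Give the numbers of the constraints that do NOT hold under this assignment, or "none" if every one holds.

Violated: 1, 3, 4, and 5.

#1 j = 6 is not in {11, 9} — fails.
#2 j + n = 6 + 1 = 7; 7 < 8 — holds.
#3 abs(1 - 6) = 5, not 7 — fails.
#4 2n + 2g = 2(1) + 2(11) = 24, not 27 — fails.
#5 j * m = 6 * 10 = 60, not 57 — fails.
#6 j = 6, and 6 ≠ 4 — holds.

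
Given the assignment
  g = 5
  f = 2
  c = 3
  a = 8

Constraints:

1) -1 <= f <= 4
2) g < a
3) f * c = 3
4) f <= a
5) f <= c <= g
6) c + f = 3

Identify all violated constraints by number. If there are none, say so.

No — constraints 3 and 6 are not satisfied.

1) f = 2 lies in [-1, 4] — holds.
2) g = 5, a = 8; 5 < 8 — holds.
3) f * c = 2 * 3 = 6, not 3 — does not hold.
4) f = 2, a = 8; 2 ≤ 8 — holds.
5) values 2 <= 3 <= 5 — holds.
6) c + f = 3 + 2 = 5, not 3 — does not hold.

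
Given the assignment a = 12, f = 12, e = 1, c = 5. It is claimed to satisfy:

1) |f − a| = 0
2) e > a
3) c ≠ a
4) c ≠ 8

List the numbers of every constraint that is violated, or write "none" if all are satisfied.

Constraint 2 does not hold.

1) |12 − 12| = 0 — OK.
2) e = 1, a = 12; 1 ≤ 12 (want >) — violated.
3) c = 5, a = 12; distinct — OK.
4) c = 5, and 5 ≠ 8 — OK.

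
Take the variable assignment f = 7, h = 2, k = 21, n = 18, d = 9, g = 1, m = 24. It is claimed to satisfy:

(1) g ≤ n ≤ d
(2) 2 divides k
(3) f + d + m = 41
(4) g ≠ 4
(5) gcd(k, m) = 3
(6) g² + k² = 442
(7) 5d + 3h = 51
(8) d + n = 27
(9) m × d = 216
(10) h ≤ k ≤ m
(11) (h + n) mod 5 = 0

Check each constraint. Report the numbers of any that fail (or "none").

(1) values 1, 18, 9; n = 18 is not ≤ d = 9 — fails.
(2) 21 = 2×10 + 1, so 2 does not divide 21 — fails.
(3) f + d + m = 7 + 9 + 24 = 40, not 41 — fails.
(4) g = 1, and 1 ≠ 4 — holds.
(5) gcd(21, 24) = 3 — holds.
(6) g² + k² = 1² + 21² = 1 + 441 = 442 — holds.
(7) 5d + 3h = 5(9) + 3(2) = 51 — holds.
(8) d + n = 9 + 18 = 27 — holds.
(9) m × d = 24 × 9 = 216 — holds.
(10) values 2 ≤ 21 ≤ 24 — holds.
(11) h + n = 20; 20 mod 5 = 0 — holds.

The assignment fails constraints 1, 2, and 3.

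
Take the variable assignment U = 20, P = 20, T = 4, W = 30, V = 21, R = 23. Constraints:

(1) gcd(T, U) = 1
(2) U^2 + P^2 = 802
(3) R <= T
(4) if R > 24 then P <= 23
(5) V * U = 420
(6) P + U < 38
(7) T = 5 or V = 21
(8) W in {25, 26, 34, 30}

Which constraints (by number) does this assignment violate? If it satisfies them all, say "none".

(1) gcd(4, 20) = 4, not 1  false
(2) U^2 + P^2 = 20^2 + 20^2 = 400 + 400 = 800, not 802  false
(3) R = 23, T = 4; 23 > 4 (want ≤)  false
(4) R = 23, not > 24; antecedent false, conditional vacuously true  true
(5) V * U = 21 * 20 = 420  true
(6) P + U = 20 + 20 = 40; 40 ≥ 38, bound 38 not met  false
(7) T = 4 ≠ 5, but V = 21 = 21 (second disjunct)  true
(8) W = 30 is in {25, 26, 34, 30}  true

No — constraints 1, 2, 3, and 6 are not satisfied.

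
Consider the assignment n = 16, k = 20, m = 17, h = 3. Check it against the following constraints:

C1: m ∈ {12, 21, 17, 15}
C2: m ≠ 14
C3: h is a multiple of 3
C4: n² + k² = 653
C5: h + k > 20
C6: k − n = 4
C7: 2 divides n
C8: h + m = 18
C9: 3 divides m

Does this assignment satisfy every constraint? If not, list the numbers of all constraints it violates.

C1: m = 17 is in {12, 21, 17, 15} — satisfied.
C2: m = 17, and 17 ≠ 14 — satisfied.
C3: 3 / 3 = 1, so 3 divides 3 — satisfied.
C4: n² + k² = 16² + 20² = 256 + 400 = 656, not 653 — violated.
C5: h + k = 3 + 20 = 23; 23 > 20 — satisfied.
C6: k − n = 20 − 16 = 4 — satisfied.
C7: 16 / 2 = 8, so 2 divides 16 — satisfied.
C8: h + m = 3 + 17 = 20, not 18 — violated.
C9: 17 = 3×5 + 2, so 3 does not divide 17 — violated.

Violated: 4, 8, and 9.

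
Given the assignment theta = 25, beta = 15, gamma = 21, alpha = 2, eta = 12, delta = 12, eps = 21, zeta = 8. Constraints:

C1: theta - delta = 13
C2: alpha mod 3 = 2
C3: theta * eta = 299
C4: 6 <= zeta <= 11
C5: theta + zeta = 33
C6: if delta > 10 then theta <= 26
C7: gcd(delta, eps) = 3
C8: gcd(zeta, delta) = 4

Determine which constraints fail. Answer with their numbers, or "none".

Violated: 3.

C1: theta - delta = 25 - 12 = 13  true
C2: 2 mod 3 = 2  true
C3: theta * eta = 25 * 12 = 300, not 299  false
C4: zeta = 8 lies in [6, 11]  true
C5: theta + zeta = 25 + 8 = 33  true
C6: delta = 12 > 10, so we need theta ≤ 26; theta = 25 ≤ 26  true
C7: gcd(12, 21) = 3  true
C8: gcd(8, 12) = 4  true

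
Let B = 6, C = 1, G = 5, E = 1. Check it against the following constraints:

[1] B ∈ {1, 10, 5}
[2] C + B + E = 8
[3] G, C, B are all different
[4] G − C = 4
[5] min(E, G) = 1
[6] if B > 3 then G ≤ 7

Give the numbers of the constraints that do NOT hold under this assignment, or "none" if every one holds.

[1] B = 6 is not in {1, 10, 5} — violated.
[2] C + B + E = 1 + 6 + 1 = 8 — satisfied.
[3] values 5, 1, 6 are pairwise distinct — satisfied.
[4] G − C = 5 − 1 = 4 — satisfied.
[5] min(1, 5) = 1 — satisfied.
[6] B = 6 > 3, so we need G ≤ 7; G = 5 ≤ 7 — satisfied.

Constraint 1 does not hold.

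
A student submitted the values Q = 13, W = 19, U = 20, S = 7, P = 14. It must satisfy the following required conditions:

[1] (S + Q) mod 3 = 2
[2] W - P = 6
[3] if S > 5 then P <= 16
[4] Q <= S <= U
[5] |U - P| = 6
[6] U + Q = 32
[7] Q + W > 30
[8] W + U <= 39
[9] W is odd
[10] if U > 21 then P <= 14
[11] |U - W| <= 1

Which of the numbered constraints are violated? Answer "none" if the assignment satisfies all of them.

[1] S + Q = 20; 20 mod 3 = 2  OK
[2] W - P = 19 - 14 = 5, not 6  FAIL
[3] S = 7 > 5, so we need P ≤ 16; P = 14 ≤ 16  OK
[4] values 13, 7, 20; Q = 13 is not <= S = 7  FAIL
[5] |20 - 14| = 6  OK
[6] U + Q = 20 + 13 = 33, not 32  FAIL
[7] Q + W = 13 + 19 = 32; 32 > 30  OK
[8] W + U = 19 + 20 = 39; 39 ≤ 39  OK
[9] W = 19 is odd  OK
[10] U = 20, not > 21; antecedent false, conditional vacuously true  OK
[11] |20 - 19| = 1; 1 ≤ 1  OK

Constraints 2, 4, 6 do not hold.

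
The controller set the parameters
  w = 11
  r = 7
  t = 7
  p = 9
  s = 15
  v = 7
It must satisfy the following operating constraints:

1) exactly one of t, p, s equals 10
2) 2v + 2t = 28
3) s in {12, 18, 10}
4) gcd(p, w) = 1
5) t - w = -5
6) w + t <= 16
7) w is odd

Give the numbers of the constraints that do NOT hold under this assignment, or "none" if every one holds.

The assignment fails constraints 1, 3, 5, and 6.

1) t=7, p=9, s=15; 0 of them equal 10, not exactly one — does not hold.
2) 2v + 2t = 2(7) + 2(7) = 28 — holds.
3) s = 15 is not in {12, 18, 10} — does not hold.
4) gcd(9, 11) = 1 — holds.
5) t - w = 7 - 11 = -4, not -5 — does not hold.
6) w + t = 11 + 7 = 18; 18 > 16, bound 16 not met — does not hold.
7) w = 11 is odd — holds.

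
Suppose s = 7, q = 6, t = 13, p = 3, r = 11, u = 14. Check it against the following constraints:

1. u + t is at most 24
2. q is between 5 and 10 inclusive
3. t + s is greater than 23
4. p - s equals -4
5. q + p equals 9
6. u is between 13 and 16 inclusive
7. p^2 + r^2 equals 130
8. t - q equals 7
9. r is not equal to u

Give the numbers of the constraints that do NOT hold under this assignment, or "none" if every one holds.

No — constraints 1 and 3 are not satisfied.

1. u + t = 14 + 13 = 27; 27 > 24, bound 24 not met  ✗
2. q = 6 lies in [5, 10]  ✓
3. t + s = 13 + 7 = 20; 20 ≤ 23, bound 23 not met  ✗
4. p - s = 3 - 7 = -4  ✓
5. q + p = 6 + 3 = 9  ✓
6. u = 14 lies in [13, 16]  ✓
7. p^2 + r^2 = 3^2 + 11^2 = 9 + 121 = 130  ✓
8. t - q = 13 - 6 = 7  ✓
9. r = 11, u = 14; distinct  ✓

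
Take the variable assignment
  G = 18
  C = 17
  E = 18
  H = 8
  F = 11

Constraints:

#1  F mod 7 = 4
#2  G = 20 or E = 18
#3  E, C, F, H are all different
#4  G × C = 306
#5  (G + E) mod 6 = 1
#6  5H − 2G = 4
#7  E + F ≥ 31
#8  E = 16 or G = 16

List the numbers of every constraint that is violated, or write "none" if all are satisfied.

The assignment fails constraints 5, 7, and 8.

#1 11 mod 7 = 4 — satisfied.
#2 G = 18 ≠ 20, but E = 18 = 18 (second disjunct) — satisfied.
#3 values 18, 17, 11, 8 are pairwise distinct — satisfied.
#4 G × C = 18 × 17 = 306 — satisfied.
#5 G + E = 36; 36 mod 6 = 0, not 1 — violated.
#6 5H − 2G = 5(8) − 2(18) = 4 — satisfied.
#7 E + F = 18 + 11 = 29; 29 < 31, bound 31 not met — violated.
#8 E = 18 ≠ 16 and G = 18 ≠ 16; both disjuncts false — violated.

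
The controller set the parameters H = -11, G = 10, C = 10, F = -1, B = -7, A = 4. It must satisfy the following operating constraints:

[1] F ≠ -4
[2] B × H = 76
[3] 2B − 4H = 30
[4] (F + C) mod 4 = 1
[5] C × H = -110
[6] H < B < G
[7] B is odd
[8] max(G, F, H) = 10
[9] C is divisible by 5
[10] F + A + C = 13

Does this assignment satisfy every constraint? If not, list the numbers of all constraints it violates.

[1] F = -1, and -1 ≠ -4 — holds.
[2] B × H = -7 × (-11) = 77, not 76 — fails.
[3] 2B − 4H = 2(-7) − 4(-11) = 30 — holds.
[4] F + C = 9; 9 mod 4 = 1 — holds.
[5] C × H = 10 × (-11) = -110 — holds.
[6] values -11 < -7 < 10 — holds.
[7] B = -7 is odd — holds.
[8] max(10, -1, -11) = 10 — holds.
[9] 10 / 5 = 2, so 5 divides 10 — holds.
[10] F + A + C = -1 + 4 + 10 = 13 — holds.

Constraint 2 does not hold.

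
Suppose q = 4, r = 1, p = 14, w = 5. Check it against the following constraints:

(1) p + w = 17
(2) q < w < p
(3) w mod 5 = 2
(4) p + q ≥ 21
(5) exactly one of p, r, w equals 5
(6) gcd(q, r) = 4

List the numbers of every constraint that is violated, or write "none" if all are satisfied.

(1) p + w = 14 + 5 = 19, not 17 — violated.
(2) values 4 < 5 < 14 — OK.
(3) 5 mod 5 = 0, not 2 — violated.
(4) p + q = 14 + 4 = 18; 18 < 21, bound 21 not met — violated.
(5) p=14, r=1, w=5; 1 of them equals 5 — OK.
(6) gcd(4, 1) = 1, not 4 — violated.

The assignment fails constraints 1, 3, 4, and 6.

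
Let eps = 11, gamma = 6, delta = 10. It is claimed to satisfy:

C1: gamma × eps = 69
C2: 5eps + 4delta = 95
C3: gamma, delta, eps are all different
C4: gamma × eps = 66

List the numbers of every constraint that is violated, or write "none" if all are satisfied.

Constraint 1 does not hold.

C1: gamma × eps = 6 × 11 = 66, not 69 — violated.
C2: 5eps + 4delta = 5(11) + 4(10) = 95 — OK.
C3: values 6, 10, 11 are pairwise distinct — OK.
C4: gamma × eps = 6 × 11 = 66 — OK.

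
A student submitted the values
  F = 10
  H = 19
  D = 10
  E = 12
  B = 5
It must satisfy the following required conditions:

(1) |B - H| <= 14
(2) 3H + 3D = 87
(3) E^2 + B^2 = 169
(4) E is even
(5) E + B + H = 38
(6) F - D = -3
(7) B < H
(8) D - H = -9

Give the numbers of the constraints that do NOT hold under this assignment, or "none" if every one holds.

The assignment fails constraints 5 and 6.

(1) |5 - 19| = 14; 14 ≤ 14 — holds.
(2) 3H + 3D = 3(19) + 3(10) = 87 — holds.
(3) E^2 + B^2 = 12^2 + 5^2 = 144 + 25 = 169 — holds.
(4) E = 12 is even — holds.
(5) E + B + H = 12 + 5 + 19 = 36, not 38 — fails.
(6) F - D = 10 - 10 = 0, not -3 — fails.
(7) B = 5, H = 19; 5 < 19 — holds.
(8) D - H = 10 - 19 = -9 — holds.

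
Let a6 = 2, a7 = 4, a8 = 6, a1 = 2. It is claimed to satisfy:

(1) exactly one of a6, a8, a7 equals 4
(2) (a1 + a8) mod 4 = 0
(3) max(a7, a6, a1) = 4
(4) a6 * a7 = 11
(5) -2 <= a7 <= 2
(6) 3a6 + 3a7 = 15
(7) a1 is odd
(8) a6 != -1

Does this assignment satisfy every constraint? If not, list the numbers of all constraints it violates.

The assignment fails constraints 4, 5, 6, and 7.

(1) a6=2, a8=6, a7=4; 1 of them equals 4 — OK.
(2) a1 + a8 = 8; 8 mod 4 = 0 — OK.
(3) max(4, 2, 2) = 4 — OK.
(4) a6 * a7 = 2 * 4 = 8, not 11 — violated.
(5) a7 = 4 is outside [-2, 2] — violated.
(6) 3a6 + 3a7 = 3(2) + 3(4) = 18, not 15 — violated.
(7) a1 = 2 is even — violated.
(8) a6 = 2, and 2 ≠ -1 — OK.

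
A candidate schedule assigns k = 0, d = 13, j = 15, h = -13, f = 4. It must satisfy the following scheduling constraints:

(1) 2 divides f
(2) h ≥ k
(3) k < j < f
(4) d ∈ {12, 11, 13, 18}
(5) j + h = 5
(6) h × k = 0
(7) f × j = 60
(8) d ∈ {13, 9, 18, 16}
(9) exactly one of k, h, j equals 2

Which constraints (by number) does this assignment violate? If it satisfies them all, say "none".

(1) 4 / 2 = 2, so 2 divides 4 — holds.
(2) h = -13, k = 0; -13 < 0 (want ≥) — does not hold.
(3) values 0, 15, 4; j = 15 is not < f = 4 — does not hold.
(4) d = 13 is in {12, 11, 13, 18} — holds.
(5) j + h = 15 + (-13) = 2, not 5 — does not hold.
(6) h × k = -13 × 0 = 0 — holds.
(7) f × j = 4 × 15 = 60 — holds.
(8) d = 13 is in {13, 9, 18, 16} — holds.
(9) k=0, h=-13, j=15; 0 of them equal 2, not exactly one — does not hold.

Constraints 2, 3, 5, and 9 do not hold.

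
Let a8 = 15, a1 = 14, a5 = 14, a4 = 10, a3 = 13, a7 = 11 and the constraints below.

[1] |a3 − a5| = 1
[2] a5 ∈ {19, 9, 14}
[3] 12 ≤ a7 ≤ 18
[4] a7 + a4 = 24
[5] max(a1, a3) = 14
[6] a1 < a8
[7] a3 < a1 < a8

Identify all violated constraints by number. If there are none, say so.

Constraints 3, 4 do not hold.

[1] |13 − 14| = 1  yes
[2] a5 = 14 is in {19, 9, 14}  yes
[3] a7 = 11 is outside [12, 18]  no
[4] a7 + a4 = 11 + 10 = 21, not 24  no
[5] max(14, 13) = 14  yes
[6] a1 = 14, a8 = 15; 14 < 15  yes
[7] values 13 < 14 < 15  yes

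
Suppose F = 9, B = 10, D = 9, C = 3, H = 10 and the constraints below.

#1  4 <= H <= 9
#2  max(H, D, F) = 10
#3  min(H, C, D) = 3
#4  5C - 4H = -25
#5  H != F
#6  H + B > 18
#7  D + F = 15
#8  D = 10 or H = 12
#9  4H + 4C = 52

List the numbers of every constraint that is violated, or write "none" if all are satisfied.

#1 H = 10 is outside [4, 9] — fails.
#2 max(10, 9, 9) = 10 — holds.
#3 min(10, 3, 9) = 3 — holds.
#4 5C - 4H = 5(3) - 4(10) = -25 — holds.
#5 H = 10, F = 9; distinct — holds.
#6 H + B = 10 + 10 = 20; 20 > 18 — holds.
#7 D + F = 9 + 9 = 18, not 15 — fails.
#8 D = 9 ≠ 10 and H = 10 ≠ 12; both disjuncts false — fails.
#9 4H + 4C = 4(10) + 4(3) = 52 — holds.

Constraints 1, 7, 8 are violated.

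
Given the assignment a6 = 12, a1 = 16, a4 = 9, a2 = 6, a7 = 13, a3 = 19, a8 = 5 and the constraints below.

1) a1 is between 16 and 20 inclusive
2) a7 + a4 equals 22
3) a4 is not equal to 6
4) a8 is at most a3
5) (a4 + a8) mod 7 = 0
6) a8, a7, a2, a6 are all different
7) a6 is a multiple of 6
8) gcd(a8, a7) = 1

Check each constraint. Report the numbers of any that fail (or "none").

No violations.

1) a1 = 16 lies in [16, 20] — satisfied.
2) a7 + a4 = 13 + 9 = 22 — satisfied.
3) a4 = 9, and 9 ≠ 6 — satisfied.
4) a8 = 5, a3 = 19; 5 ≤ 19 — satisfied.
5) a4 + a8 = 14; 14 mod 7 = 0 — satisfied.
6) values 5, 13, 6, 12 are pairwise distinct — satisfied.
7) 12 / 6 = 2, so 6 divides 12 — satisfied.
8) gcd(5, 13) = 1 — satisfied.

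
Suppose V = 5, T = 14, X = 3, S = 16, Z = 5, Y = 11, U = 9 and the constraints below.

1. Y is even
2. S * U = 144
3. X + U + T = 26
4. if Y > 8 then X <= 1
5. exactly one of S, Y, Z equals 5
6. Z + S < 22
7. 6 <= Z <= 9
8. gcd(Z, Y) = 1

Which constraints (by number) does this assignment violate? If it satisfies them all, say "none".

1. Y = 11 is odd  false
2. S * U = 16 * 9 = 144  true
3. X + U + T = 3 + 9 + 14 = 26  true
4. Y = 11 > 8, so we need X ≤ 1; but X = 3 > 1  false
5. S=16, Y=11, Z=5; 1 of them equals 5  true
6. Z + S = 5 + 16 = 21; 21 < 22  true
7. Z = 5 is outside [6, 9]  false
8. gcd(5, 11) = 1  true

Constraints 1, 4, 7 do not hold.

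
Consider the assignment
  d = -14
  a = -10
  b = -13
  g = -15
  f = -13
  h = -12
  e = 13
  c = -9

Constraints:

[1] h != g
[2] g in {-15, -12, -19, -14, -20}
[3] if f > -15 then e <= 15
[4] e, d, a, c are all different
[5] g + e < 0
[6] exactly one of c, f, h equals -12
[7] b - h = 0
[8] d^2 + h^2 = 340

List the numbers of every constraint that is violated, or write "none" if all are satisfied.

[1] h = -12, g = -15; distinct — satisfied.
[2] g = -15 is in {-15, -12, -19, -14, -20} — satisfied.
[3] f = -13 > -15, so we need e ≤ 15; e = 13 ≤ 15 — satisfied.
[4] values 13, -14, -10, -9 are pairwise distinct — satisfied.
[5] g + e = -15 + 13 = -2; -2 < 0 — satisfied.
[6] c=-9, f=-13, h=-12; 1 of them equals -12 — satisfied.
[7] b - h = -13 - (-12) = -1, not 0 — violated.
[8] d^2 + h^2 = (-14)^2 + (-12)^2 = 196 + 144 = 340 — satisfied.

Constraint 7 is violated.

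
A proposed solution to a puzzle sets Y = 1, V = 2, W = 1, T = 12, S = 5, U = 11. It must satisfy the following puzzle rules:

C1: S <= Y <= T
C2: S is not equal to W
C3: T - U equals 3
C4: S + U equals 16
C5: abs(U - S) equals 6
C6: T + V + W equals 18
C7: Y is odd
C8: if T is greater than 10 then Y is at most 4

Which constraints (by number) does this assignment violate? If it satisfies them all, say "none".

C1: values 5, 1, 12; S = 5 is not <= Y = 1 — violated.
C2: S = 5, W = 1; distinct — OK.
C3: T - U = 12 - 11 = 1, not 3 — violated.
C4: S + U = 5 + 11 = 16 — OK.
C5: abs(11 - 5) = 6 — OK.
C6: T + V + W = 12 + 2 + 1 = 15, not 18 — violated.
C7: Y = 1 is odd — OK.
C8: T = 12 > 10, so we need Y ≤ 4; Y = 1 ≤ 4 — OK.

Constraints 1, 3, 6 are violated.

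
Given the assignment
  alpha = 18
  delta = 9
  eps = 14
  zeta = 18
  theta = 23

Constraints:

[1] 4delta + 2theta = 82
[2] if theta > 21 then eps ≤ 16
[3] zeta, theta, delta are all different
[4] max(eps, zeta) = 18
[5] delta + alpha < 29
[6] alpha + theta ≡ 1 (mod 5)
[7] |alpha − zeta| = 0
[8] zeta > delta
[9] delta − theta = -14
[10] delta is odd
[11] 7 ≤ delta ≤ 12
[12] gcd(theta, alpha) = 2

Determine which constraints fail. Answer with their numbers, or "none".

[1] 4delta + 2theta = 4(9) + 2(23) = 82  ✓
[2] theta = 23 > 21, so we need eps ≤ 16; eps = 14 ≤ 16  ✓
[3] values 18, 23, 9 are pairwise distinct  ✓
[4] max(14, 18) = 18  ✓
[5] delta + alpha = 9 + 18 = 27; 27 < 29  ✓
[6] alpha + theta = 41; 41 mod 5 = 1  ✓
[7] |18 − 18| = 0  ✓
[8] zeta = 18, delta = 9; 18 > 9  ✓
[9] delta − theta = 9 − 23 = -14  ✓
[10] delta = 9 is odd  ✓
[11] delta = 9 lies in [7, 12]  ✓
[12] gcd(23, 18) = 1, not 2  ✗

Constraint 12 does not hold.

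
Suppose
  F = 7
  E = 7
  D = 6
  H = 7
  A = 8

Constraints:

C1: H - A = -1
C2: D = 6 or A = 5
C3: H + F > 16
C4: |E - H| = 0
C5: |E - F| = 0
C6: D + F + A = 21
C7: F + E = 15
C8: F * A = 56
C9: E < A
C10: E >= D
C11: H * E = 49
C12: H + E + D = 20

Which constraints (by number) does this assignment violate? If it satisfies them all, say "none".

C1: H - A = 7 - 8 = -1  ✔
C2: D = 6 = 6 (first disjunct)  ✔
C3: H + F = 7 + 7 = 14; 14 ≤ 16, bound 16 not met  ✘
C4: |7 - 7| = 0  ✔
C5: |7 - 7| = 0  ✔
C6: D + F + A = 6 + 7 + 8 = 21  ✔
C7: F + E = 7 + 7 = 14, not 15  ✘
C8: F * A = 7 * 8 = 56  ✔
C9: E = 7, A = 8; 7 < 8  ✔
C10: E = 7, D = 6; 7 ≥ 6  ✔
C11: H * E = 7 * 7 = 49  ✔
C12: H + E + D = 7 + 7 + 6 = 20  ✔

The assignment fails constraints 3 and 7.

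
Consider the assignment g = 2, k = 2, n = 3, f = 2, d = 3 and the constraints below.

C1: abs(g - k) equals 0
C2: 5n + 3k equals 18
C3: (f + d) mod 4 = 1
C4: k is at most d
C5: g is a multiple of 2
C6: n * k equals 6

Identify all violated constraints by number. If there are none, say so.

C1: abs(2 - 2) = 0 — holds.
C2: 5n + 3k = 5(3) + 3(2) = 21, not 18 — does not hold.
C3: f + d = 5; 5 mod 4 = 1 — holds.
C4: k = 2, d = 3; 2 ≤ 3 — holds.
C5: 2 / 2 = 1, so 2 divides 2 — holds.
C6: n * k = 3 * 2 = 6 — holds.

Violated: 2.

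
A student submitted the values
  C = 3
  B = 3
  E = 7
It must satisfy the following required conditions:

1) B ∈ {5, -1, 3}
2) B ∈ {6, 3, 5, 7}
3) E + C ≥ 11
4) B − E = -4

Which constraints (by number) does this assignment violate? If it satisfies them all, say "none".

1) B = 3 is in {5, -1, 3}  yes
2) B = 3 is in {6, 3, 5, 7}  yes
3) E + C = 7 + 3 = 10; 10 < 11, bound 11 not met  no
4) B − E = 3 − 7 = -4  yes

The assignment fails constraint 3.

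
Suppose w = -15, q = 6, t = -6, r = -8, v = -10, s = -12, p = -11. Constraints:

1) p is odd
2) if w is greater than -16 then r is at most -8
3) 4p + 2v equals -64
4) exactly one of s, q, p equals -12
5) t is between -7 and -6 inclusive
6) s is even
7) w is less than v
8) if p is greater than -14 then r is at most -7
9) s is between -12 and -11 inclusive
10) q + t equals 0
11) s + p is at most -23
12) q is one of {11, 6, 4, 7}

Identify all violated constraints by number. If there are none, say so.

1) p = -11 is odd — holds.
2) w = -15 > -16, so we need r ≤ -8; r = -8 ≤ -8 — holds.
3) 4p + 2v = 4(-11) + 2(-10) = -64 — holds.
4) s=-12, q=6, p=-11; 1 of them equals -12 — holds.
5) t = -6 lies in [-7, -6] — holds.
6) s = -12 is even — holds.
7) w = -15, v = -10; -15 < -10 — holds.
8) p = -11 > -14, so we need r ≤ -7; r = -8 ≤ -7 — holds.
9) s = -12 lies in [-12, -11] — holds.
10) q + t = 6 + (-6) = 0 — holds.
11) s + p = -12 + (-11) = -23; -23 ≤ -23 — holds.
12) q = 6 is in {11, 6, 4, 7} — holds.

The assignment satisfies every constraint.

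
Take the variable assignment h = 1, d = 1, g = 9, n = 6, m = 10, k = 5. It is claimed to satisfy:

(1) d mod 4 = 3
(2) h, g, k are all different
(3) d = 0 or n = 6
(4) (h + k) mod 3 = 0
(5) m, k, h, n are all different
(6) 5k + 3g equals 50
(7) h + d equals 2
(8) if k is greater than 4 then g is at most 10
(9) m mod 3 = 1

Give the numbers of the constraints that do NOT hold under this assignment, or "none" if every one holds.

(1) 1 mod 4 = 1, not 3  ✗
(2) values 1, 9, 5 are pairwise distinct  ✓
(3) d = 1 ≠ 0, but n = 6 = 6 (second disjunct)  ✓
(4) h + k = 6; 6 mod 3 = 0  ✓
(5) values 10, 5, 1, 6 are pairwise distinct  ✓
(6) 5k + 3g = 5(5) + 3(9) = 52, not 50  ✗
(7) h + d = 1 + 1 = 2  ✓
(8) k = 5 > 4, so we need g ≤ 10; g = 9 ≤ 10  ✓
(9) 10 mod 3 = 1  ✓

Violated: 1, 6.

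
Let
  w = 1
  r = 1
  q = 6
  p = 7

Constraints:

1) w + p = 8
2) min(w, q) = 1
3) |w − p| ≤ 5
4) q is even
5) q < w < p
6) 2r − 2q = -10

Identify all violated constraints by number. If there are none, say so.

1) w + p = 1 + 7 = 8 — holds.
2) min(1, 6) = 1 — holds.
3) |1 − 7| = 6; 6 > 5, exceeds bound 5 — fails.
4) q = 6 is even — holds.
5) values 6, 1, 7; q = 6 is not < w = 1 — fails.
6) 2r − 2q = 2(1) − 2(6) = -10 — holds.

Violated: 3 and 5.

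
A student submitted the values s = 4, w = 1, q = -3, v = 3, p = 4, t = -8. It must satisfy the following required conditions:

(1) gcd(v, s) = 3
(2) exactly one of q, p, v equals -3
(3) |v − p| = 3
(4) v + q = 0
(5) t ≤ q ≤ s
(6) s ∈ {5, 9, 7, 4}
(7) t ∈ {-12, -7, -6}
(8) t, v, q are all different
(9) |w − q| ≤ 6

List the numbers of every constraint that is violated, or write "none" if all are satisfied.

The assignment fails constraints 1, 3, 7.

(1) gcd(3, 4) = 1, not 3 — violated.
(2) q=-3, p=4, v=3; 1 of them equals -3 — OK.
(3) |3 − 4| = 1, not 3 — violated.
(4) v + q = 3 + (-3) = 0 — OK.
(5) values -8 ≤ -3 ≤ 4 — OK.
(6) s = 4 is in {5, 9, 7, 4} — OK.
(7) t = -8 is not in {-12, -7, -6} — violated.
(8) values -8, 3, -3 are pairwise distinct — OK.
(9) |1 − (-3)| = 4; 4 ≤ 6 — OK.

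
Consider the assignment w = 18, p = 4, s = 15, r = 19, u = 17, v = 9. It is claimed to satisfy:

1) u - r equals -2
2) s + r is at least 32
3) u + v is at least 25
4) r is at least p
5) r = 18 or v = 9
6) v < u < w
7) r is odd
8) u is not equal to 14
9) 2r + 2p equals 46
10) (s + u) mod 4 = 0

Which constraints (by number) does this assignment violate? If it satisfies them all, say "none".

The assignment satisfies every constraint.

1) u - r = 17 - 19 = -2  ✔
2) s + r = 15 + 19 = 34; 34 ≥ 32  ✔
3) u + v = 17 + 9 = 26; 26 ≥ 25  ✔
4) r = 19, p = 4; 19 ≥ 4  ✔
5) r = 19 ≠ 18, but v = 9 = 9 (second disjunct)  ✔
6) values 9 < 17 < 18  ✔
7) r = 19 is odd  ✔
8) u = 17, and 17 ≠ 14  ✔
9) 2r + 2p = 2(19) + 2(4) = 46  ✔
10) s + u = 32; 32 mod 4 = 0  ✔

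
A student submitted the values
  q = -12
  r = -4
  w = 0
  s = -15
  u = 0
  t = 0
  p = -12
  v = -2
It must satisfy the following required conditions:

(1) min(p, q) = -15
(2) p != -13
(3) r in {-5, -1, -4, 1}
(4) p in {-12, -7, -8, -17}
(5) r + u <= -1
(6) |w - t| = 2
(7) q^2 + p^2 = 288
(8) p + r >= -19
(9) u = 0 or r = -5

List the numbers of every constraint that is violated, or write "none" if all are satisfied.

The assignment fails constraints 1 and 6.

(1) min(-12, -12) = -12, not -15  ✗
(2) p = -12, and -12 ≠ -13  ✓
(3) r = -4 is in {-5, -1, -4, 1}  ✓
(4) p = -12 is in {-12, -7, -8, -17}  ✓
(5) r + u = -4 + 0 = -4; -4 ≤ -1  ✓
(6) |0 - 0| = 0, not 2  ✗
(7) q^2 + p^2 = (-12)^2 + (-12)^2 = 144 + 144 = 288  ✓
(8) p + r = -12 + (-4) = -16; -16 ≥ -19  ✓
(9) u = 0 = 0 (first disjunct)  ✓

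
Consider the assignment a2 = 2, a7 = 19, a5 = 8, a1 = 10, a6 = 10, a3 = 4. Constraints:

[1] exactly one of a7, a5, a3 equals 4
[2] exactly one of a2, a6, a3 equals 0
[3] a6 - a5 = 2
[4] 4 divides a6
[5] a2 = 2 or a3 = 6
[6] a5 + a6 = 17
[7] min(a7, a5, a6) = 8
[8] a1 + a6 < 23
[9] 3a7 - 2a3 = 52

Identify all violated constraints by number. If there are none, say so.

Constraints 2, 4, 6, 9 are violated.

[1] a7=19, a5=8, a3=4; 1 of them equals 4  ✓
[2] a2=2, a6=10, a3=4; 0 of them equal 0, not exactly one  ✗
[3] a6 - a5 = 10 - 8 = 2  ✓
[4] 10 = 4*2 + 2, so 4 does not divide 10  ✗
[5] a2 = 2 = 2 (first disjunct)  ✓
[6] a5 + a6 = 8 + 10 = 18, not 17  ✗
[7] min(19, 8, 10) = 8  ✓
[8] a1 + a6 = 10 + 10 = 20; 20 < 23  ✓
[9] 3a7 - 2a3 = 3(19) - 2(4) = 49, not 52  ✗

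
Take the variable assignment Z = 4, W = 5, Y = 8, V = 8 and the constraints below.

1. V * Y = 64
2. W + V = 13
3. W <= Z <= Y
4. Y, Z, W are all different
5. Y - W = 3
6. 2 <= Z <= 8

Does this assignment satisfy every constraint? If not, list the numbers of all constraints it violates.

1. V * Y = 8 * 8 = 64  OK
2. W + V = 5 + 8 = 13  OK
3. values 5, 4, 8; W = 5 is not <= Z = 4  FAIL
4. values 8, 4, 5 are pairwise distinct  OK
5. Y - W = 8 - 5 = 3  OK
6. Z = 4 lies in [2, 8]  OK

Constraint 3 is violated.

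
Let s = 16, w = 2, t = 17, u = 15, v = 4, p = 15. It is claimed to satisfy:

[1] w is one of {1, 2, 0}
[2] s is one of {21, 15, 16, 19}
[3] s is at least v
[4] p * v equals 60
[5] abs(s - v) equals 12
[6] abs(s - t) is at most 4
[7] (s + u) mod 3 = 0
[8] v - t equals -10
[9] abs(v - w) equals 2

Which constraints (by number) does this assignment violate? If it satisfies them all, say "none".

[1] w = 2 is in {1, 2, 0} — holds.
[2] s = 16 is in {21, 15, 16, 19} — holds.
[3] s = 16, v = 4; 16 ≥ 4 — holds.
[4] p * v = 15 * 4 = 60 — holds.
[5] abs(16 - 4) = 12 — holds.
[6] abs(16 - 17) = 1; 1 ≤ 4 — holds.
[7] s + u = 31; 31 mod 3 = 1, not 0 — fails.
[8] v - t = 4 - 17 = -13, not -10 — fails.
[9] abs(4 - 2) = 2 — holds.

Violated: 7 and 8.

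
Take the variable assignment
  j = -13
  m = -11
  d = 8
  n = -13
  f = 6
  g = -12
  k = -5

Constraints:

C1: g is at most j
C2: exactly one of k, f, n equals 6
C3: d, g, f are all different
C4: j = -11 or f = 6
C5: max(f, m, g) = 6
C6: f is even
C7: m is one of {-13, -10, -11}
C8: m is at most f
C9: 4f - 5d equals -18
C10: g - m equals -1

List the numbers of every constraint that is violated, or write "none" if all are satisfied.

Violated: 1 and 9.

C1: g = -12, j = -13; -12 > -13 (want ≤) — violated.
C2: k=-5, f=6, n=-13; 1 of them equals 6 — satisfied.
C3: values 8, -12, 6 are pairwise distinct — satisfied.
C4: j = -13 ≠ -11, but f = 6 = 6 (second disjunct) — satisfied.
C5: max(6, -11, -12) = 6 — satisfied.
C6: f = 6 is even — satisfied.
C7: m = -11 is in {-13, -10, -11} — satisfied.
C8: m = -11, f = 6; -11 ≤ 6 — satisfied.
C9: 4f - 5d = 4(6) - 5(8) = -16, not -18 — violated.
C10: g - m = -12 - (-11) = -1 — satisfied.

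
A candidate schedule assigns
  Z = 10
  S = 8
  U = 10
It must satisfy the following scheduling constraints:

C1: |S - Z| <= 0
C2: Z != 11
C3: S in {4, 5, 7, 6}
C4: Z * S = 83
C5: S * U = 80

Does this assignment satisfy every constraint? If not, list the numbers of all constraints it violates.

Constraints 1, 3, 4 do not hold.

C1: |8 - 10| = 2; 2 > 0, exceeds bound 0  ✘
C2: Z = 10, and 10 ≠ 11  ✔
C3: S = 8 is not in {4, 5, 7, 6}  ✘
C4: Z * S = 10 * 8 = 80, not 83  ✘
C5: S * U = 8 * 10 = 80  ✔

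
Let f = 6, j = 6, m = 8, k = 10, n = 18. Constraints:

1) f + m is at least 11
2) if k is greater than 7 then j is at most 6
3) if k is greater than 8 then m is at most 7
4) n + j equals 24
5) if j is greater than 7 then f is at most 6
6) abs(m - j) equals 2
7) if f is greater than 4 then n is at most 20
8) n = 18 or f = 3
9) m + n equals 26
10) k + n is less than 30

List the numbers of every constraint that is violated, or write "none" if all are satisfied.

Violated: 3.

1) f + m = 6 + 8 = 14; 14 ≥ 11 — OK.
2) k = 10 > 7, so we need j ≤ 6; j = 6 ≤ 6 — OK.
3) k = 10 > 8, so we need m ≤ 7; but m = 8 > 7 — violated.
4) n + j = 18 + 6 = 24 — OK.
5) j = 6, not > 7; antecedent false, conditional vacuously true — OK.
6) abs(8 - 6) = 2 — OK.
7) f = 6 > 4, so we need n ≤ 20; n = 18 ≤ 20 — OK.
8) n = 18 = 18 (first disjunct) — OK.
9) m + n = 8 + 18 = 26 — OK.
10) k + n = 10 + 18 = 28; 28 < 30 — OK.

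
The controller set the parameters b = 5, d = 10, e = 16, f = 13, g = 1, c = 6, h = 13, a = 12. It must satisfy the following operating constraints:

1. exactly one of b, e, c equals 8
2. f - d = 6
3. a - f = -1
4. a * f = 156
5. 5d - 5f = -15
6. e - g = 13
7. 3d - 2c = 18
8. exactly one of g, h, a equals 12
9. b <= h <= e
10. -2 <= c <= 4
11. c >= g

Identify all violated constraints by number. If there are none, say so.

1. b=5, e=16, c=6; 0 of them equal 8, not exactly one  fails
2. f - d = 13 - 10 = 3, not 6  fails
3. a - f = 12 - 13 = -1  holds
4. a * f = 12 * 13 = 156  holds
5. 5d - 5f = 5(10) - 5(13) = -15  holds
6. e - g = 16 - 1 = 15, not 13  fails
7. 3d - 2c = 3(10) - 2(6) = 18  holds
8. g=1, h=13, a=12; 1 of them equals 12  holds
9. values 5 <= 13 <= 16  holds
10. c = 6 is outside [-2, 4]  fails
11. c = 6, g = 1; 6 ≥ 1  holds

No — constraints 1, 2, 6, 10 are not satisfied.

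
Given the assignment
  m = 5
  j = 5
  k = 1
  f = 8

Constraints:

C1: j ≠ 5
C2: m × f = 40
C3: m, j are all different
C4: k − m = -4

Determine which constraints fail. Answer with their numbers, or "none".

The assignment fails constraints 1, 3.

C1: j = 5, but 5 is required to differ — fails.
C2: m × f = 5 × 8 = 40 — holds.
C3: m = j = 5, not all different — fails.
C4: k − m = 1 − 5 = -4 — holds.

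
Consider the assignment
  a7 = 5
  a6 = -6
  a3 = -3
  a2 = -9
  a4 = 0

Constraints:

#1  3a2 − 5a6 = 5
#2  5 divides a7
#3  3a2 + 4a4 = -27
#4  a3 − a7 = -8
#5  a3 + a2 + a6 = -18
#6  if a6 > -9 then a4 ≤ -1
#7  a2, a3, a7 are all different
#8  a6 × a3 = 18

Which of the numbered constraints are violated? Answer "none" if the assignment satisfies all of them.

No — constraints 1 and 6 are not satisfied.

#1 3a2 − 5a6 = 3(-9) − 5(-6) = 3, not 5  no
#2 5 / 5 = 1, so 5 divides 5  yes
#3 3a2 + 4a4 = 3(-9) + 4(0) = -27  yes
#4 a3 − a7 = -3 − 5 = -8  yes
#5 a3 + a2 + a6 = -3 + (-9) + (-6) = -18  yes
#6 a6 = -6 > -9, so we need a4 ≤ -1; but a4 = 0 > -1  no
#7 values -9, -3, 5 are pairwise distinct  yes
#8 a6 × a3 = -6 × (-3) = 18  yes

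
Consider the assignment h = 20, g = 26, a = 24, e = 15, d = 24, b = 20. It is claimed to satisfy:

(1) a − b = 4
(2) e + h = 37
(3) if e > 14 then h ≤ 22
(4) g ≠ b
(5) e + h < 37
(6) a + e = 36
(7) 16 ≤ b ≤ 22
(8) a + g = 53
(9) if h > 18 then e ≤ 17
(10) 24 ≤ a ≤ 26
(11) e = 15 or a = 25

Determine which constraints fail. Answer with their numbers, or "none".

The assignment fails constraints 2, 6, 8.

(1) a − b = 24 − 20 = 4 — holds.
(2) e + h = 15 + 20 = 35, not 37 — fails.
(3) e = 15 > 14, so we need h ≤ 22; h = 20 ≤ 22 — holds.
(4) g = 26, b = 20; distinct — holds.
(5) e + h = 15 + 20 = 35; 35 < 37 — holds.
(6) a + e = 24 + 15 = 39, not 36 — fails.
(7) b = 20 lies in [16, 22] — holds.
(8) a + g = 24 + 26 = 50, not 53 — fails.
(9) h = 20 > 18, so we need e ≤ 17; e = 15 ≤ 17 — holds.
(10) a = 24 lies in [24, 26] — holds.
(11) e = 15 = 15 (first disjunct) — holds.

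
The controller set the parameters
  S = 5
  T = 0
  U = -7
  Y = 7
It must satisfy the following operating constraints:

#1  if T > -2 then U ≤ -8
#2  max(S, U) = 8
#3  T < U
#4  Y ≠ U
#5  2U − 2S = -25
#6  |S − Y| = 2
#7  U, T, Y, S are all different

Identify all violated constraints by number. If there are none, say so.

#1 T = 0 > -2, so we need U ≤ -8; but U = -7 > -8  FAIL
#2 max(5, -7) = 5, not 8  FAIL
#3 T = 0, U = -7; 0 ≥ -7 (want <)  FAIL
#4 Y = 7, U = -7; distinct  OK
#5 2U − 2S = 2(-7) − 2(5) = -24, not -25  FAIL
#6 |5 − 7| = 2  OK
#7 values -7, 0, 7, 5 are pairwise distinct  OK

No — constraints 1, 2, 3, and 5 are not satisfied.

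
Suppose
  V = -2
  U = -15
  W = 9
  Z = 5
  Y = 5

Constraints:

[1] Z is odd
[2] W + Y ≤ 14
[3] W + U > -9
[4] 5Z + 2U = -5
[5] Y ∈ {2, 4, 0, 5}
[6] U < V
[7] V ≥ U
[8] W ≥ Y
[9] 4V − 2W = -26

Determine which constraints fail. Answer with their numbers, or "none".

None — every constraint holds.

[1] Z = 5 is odd  OK
[2] W + Y = 9 + 5 = 14; 14 ≤ 14  OK
[3] W + U = 9 + (-15) = -6; -6 > -9  OK
[4] 5Z + 2U = 5(5) + 2(-15) = -5  OK
[5] Y = 5 is in {2, 4, 0, 5}  OK
[6] U = -15, V = -2; -15 < -2  OK
[7] V = -2, U = -15; -2 ≥ -15  OK
[8] W = 9, Y = 5; 9 ≥ 5  OK
[9] 4V − 2W = 4(-2) − 2(9) = -26  OK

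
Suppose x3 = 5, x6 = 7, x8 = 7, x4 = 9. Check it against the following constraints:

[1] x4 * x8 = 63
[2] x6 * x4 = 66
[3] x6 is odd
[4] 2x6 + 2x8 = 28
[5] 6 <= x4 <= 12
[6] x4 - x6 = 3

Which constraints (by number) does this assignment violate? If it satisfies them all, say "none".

The assignment fails constraints 2, 6.

[1] x4 * x8 = 9 * 7 = 63  OK
[2] x6 * x4 = 7 * 9 = 63, not 66  FAIL
[3] x6 = 7 is odd  OK
[4] 2x6 + 2x8 = 2(7) + 2(7) = 28  OK
[5] x4 = 9 lies in [6, 12]  OK
[6] x4 - x6 = 9 - 7 = 2, not 3  FAIL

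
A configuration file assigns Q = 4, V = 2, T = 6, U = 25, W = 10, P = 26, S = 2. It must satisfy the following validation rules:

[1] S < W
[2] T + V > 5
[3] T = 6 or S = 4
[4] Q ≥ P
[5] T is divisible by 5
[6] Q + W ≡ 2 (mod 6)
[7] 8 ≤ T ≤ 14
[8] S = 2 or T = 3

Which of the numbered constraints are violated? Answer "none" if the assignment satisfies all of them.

The assignment fails constraints 4, 5, and 7.

[1] S = 2, W = 10; 2 < 10 — satisfied.
[2] T + V = 6 + 2 = 8; 8 > 5 — satisfied.
[3] T = 6 = 6 (first disjunct) — satisfied.
[4] Q = 4, P = 26; 4 < 26 (want ≥) — violated.
[5] 6 = 5×1 + 1, so 5 does not divide 6 — violated.
[6] Q + W = 14; 14 mod 6 = 2 — satisfied.
[7] T = 6 is outside [8, 14] — violated.
[8] S = 2 = 2 (first disjunct) — satisfied.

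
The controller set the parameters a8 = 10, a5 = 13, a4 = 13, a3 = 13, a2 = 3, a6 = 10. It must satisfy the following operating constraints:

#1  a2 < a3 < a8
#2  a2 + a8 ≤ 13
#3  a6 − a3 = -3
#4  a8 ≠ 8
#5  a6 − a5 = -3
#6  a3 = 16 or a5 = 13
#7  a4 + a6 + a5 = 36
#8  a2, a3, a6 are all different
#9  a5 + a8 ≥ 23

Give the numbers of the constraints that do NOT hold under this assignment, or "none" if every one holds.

#1 values 3, 13, 10; a3 = 13 is not < a8 = 10 — violated.
#2 a2 + a8 = 3 + 10 = 13; 13 ≤ 13 — satisfied.
#3 a6 − a3 = 10 − 13 = -3 — satisfied.
#4 a8 = 10, and 10 ≠ 8 — satisfied.
#5 a6 − a5 = 10 − 13 = -3 — satisfied.
#6 a3 = 13 ≠ 16, but a5 = 13 = 13 (second disjunct) — satisfied.
#7 a4 + a6 + a5 = 13 + 10 + 13 = 36 — satisfied.
#8 values 3, 13, 10 are pairwise distinct — satisfied.
#9 a5 + a8 = 13 + 10 = 23; 23 ≥ 23 — satisfied.

Constraint 1 does not hold.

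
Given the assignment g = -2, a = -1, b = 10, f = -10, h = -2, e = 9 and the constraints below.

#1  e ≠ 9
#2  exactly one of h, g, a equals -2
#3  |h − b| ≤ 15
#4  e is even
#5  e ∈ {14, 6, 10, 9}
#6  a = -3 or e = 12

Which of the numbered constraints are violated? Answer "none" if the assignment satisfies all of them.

#1 e = 9, but 9 is required to differ — does not hold.
#2 h=-2, g=-2, a=-1; 2 of them equal -2, not exactly one — does not hold.
#3 |-2 − 10| = 12; 12 ≤ 15 — holds.
#4 e = 9 is odd — does not hold.
#5 e = 9 is in {14, 6, 10, 9} — holds.
#6 a = -1 ≠ -3 and e = 9 ≠ 12; both disjuncts false — does not hold.

Constraints 1, 2, 4, 6 do not hold.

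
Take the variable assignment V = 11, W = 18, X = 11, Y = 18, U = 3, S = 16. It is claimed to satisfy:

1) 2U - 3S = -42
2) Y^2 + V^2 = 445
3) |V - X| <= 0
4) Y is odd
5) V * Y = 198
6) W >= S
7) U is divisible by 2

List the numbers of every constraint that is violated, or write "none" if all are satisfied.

1) 2U - 3S = 2(3) - 3(16) = -42  OK
2) Y^2 + V^2 = 18^2 + 11^2 = 324 + 121 = 445  OK
3) |11 - 11| = 0; 0 ≤ 0  OK
4) Y = 18 is even  FAIL
5) V * Y = 11 * 18 = 198  OK
6) W = 18, S = 16; 18 ≥ 16  OK
7) 3 = 2*1 + 1, so 2 does not divide 3  FAIL

Violated: 4 and 7.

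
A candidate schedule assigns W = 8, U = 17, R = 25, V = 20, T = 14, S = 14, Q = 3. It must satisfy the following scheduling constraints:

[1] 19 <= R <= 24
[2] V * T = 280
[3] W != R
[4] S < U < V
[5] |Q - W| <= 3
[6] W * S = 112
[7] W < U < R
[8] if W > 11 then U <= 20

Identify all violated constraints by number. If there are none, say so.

[1] R = 25 is outside [19, 24]  false
[2] V * T = 20 * 14 = 280  true
[3] W = 8, R = 25; distinct  true
[4] values 14 < 17 < 20  true
[5] |3 - 8| = 5; 5 > 3, exceeds bound 3  false
[6] W * S = 8 * 14 = 112  true
[7] values 8 < 17 < 25  true
[8] W = 8, not > 11; antecedent false, conditional vacuously true  true

Constraints 1 and 5 are violated.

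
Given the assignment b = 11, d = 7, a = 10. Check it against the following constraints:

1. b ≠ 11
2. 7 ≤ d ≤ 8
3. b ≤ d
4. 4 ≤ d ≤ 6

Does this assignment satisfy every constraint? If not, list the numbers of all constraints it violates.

No — constraints 1, 3, and 4 are not satisfied.

1. b = 11, but 11 is required to differ  false
2. d = 7 lies in [7, 8]  true
3. b = 11, d = 7; 11 > 7 (want ≤)  false
4. d = 7 is outside [4, 6]  false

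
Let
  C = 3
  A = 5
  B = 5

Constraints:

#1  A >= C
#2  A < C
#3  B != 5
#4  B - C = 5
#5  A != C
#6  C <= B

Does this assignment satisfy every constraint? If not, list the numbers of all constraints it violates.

The assignment fails constraints 2, 3, and 4.

#1 A = 5, C = 3; 5 ≥ 3  ✔
#2 A = 5, C = 3; 5 ≥ 3 (want <)  ✘
#3 B = 5, but 5 is required to differ  ✘
#4 B - C = 5 - 3 = 2, not 5  ✘
#5 A = 5, C = 3; distinct  ✔
#6 C = 3, B = 5; 3 ≤ 5  ✔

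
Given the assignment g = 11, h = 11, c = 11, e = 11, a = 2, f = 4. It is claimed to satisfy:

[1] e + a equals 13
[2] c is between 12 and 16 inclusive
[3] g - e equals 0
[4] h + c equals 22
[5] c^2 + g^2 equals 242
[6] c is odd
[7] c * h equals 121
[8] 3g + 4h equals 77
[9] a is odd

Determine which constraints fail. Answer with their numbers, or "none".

[1] e + a = 11 + 2 = 13  ✓
[2] c = 11 is outside [12, 16]  ✗
[3] g - e = 11 - 11 = 0  ✓
[4] h + c = 11 + 11 = 22  ✓
[5] c^2 + g^2 = 11^2 + 11^2 = 121 + 121 = 242  ✓
[6] c = 11 is odd  ✓
[7] c * h = 11 * 11 = 121  ✓
[8] 3g + 4h = 3(11) + 4(11) = 77  ✓
[9] a = 2 is even  ✗

The assignment fails constraints 2 and 9.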